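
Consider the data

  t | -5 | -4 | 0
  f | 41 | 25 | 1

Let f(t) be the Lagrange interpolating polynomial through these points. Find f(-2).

5

L_0(-2) = (2)·(-2)/[(-1)·(-5)] = -4/5
L_1(-2) = (3)·(-2)/[(1)·(-4)] = 3/2
L_2(-2) = (3)·(2)/[(5)·(4)] = 3/10
Sum: 41·(-4/5) + 25·(3/2) + 1·(3/10) = 5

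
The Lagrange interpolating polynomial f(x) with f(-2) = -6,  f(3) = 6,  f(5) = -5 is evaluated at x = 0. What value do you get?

L_0(0) = (-3)·(-5)/[(-5)·(-7)] = 3/7
L_1(0) = (2)·(-5)/[(5)·(-2)] = 1
L_2(0) = (2)·(-3)/[(7)·(2)] = -3/7
Sum: (-6)·(3/7) + 6·(1) + (-5)·(-3/7) = 39/7

39/7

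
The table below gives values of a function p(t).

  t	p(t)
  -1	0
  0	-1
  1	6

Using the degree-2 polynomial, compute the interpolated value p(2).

21

L_0(2) = (2)·(1)/[(-1)·(-2)] = 1
L_1(2) = (3)·(1)/[(1)·(-1)] = -3
L_2(2) = (3)·(2)/[(2)·(1)] = 3
Sum: 0 + (-1)·(-3) + 6·(3) = 21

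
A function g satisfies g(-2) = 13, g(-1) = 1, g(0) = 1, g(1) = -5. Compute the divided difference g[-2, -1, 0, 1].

-3

g[-2,-1] = (1 - 13) / (-1 - (-2)) = -12
g[-1,0] = (1 - 1) / (0 - (-1)) = 0
g[0,1] = (-5 - 1) / (1 - 0) = -6
g[-2,-1,0] = (0 - (-12)) / (0 - (-2)) = 6
g[-1,0,1] = (-6 - 0) / (1 - (-1)) = -3
g[-2,-1,0,1] = (-3 - 6) / (1 - (-2)) = -3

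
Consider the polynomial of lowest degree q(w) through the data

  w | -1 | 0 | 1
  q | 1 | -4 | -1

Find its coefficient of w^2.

4

The leading coefficient equals the top divided difference q[-1,0,1].
q[-1,0] = (-4 - 1) / (0 - (-1)) = -5
q[0,1] = (-1 - (-4)) / (1 - 0) = 3
q[-1,0,1] = (3 - (-5)) / (1 - (-1)) = 4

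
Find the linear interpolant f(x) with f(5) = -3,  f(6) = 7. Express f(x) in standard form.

f(x) = 10x - 53

Build the Lagrange basis polynomials:
L_0(x) = (x - 6) / [-1] = -x + 6
L_1(x) = (x - 5) / [1] = x - 5
f(x) = (-3)·L_0 + 7·L_1
  (-3)·L_0(x) = 3x - 18
  7·L_1(x) = 7x - 35
Adding term by term: 10x - 53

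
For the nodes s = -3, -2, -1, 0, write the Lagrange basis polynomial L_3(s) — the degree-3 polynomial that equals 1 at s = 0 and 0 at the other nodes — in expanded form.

L_3(s) = (s + 3)(s + 2)(s + 1) / [(3)·(2)·(1)]
       = (s^3 + 6s^2 + 11s + 6) / (6)

L_3(s) = (1/6)s^3 + s^2 + (11/6)s + 1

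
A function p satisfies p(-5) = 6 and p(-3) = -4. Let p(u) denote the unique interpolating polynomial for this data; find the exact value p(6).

-49

Evaluate each Lagrange basis at u = 6:
L_0(6) = (9)/[(-2)] = -9/2
L_1(6) = (11)/[(2)] = 11/2
Sum: 6·(-9/2) + (-4)·(11/2) = -49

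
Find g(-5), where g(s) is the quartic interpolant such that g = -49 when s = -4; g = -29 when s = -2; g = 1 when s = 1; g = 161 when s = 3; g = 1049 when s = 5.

49

L_0(-5) = (-3)·(-6)·(-8)·(-10)/[(-2)·(-5)·(-7)·(-9)] = 16/7
L_1(-5) = (-1)·(-6)·(-8)·(-10)/[(2)·(-3)·(-5)·(-7)] = -16/7
L_2(-5) = (-1)·(-3)·(-8)·(-10)/[(5)·(3)·(-2)·(-4)] = 2
L_3(-5) = (-1)·(-3)·(-6)·(-10)/[(7)·(5)·(2)·(-2)] = -9/7
L_4(-5) = (-1)·(-3)·(-6)·(-8)/[(9)·(7)·(4)·(2)] = 2/7
Sum: (-49)·(16/7) + (-29)·(-16/7) + 1·(2) + 161·(-9/7) + 1049·(2/7) = 49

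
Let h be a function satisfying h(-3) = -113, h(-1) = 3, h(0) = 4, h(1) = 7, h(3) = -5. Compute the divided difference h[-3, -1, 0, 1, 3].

-1

h[-3,-1] = (3 - (-113)) / (-1 - (-3)) = 58
h[-1,0] = (4 - 3) / (0 - (-1)) = 1
h[0,1] = (7 - 4) / (1 - 0) = 3
h[1,3] = (-5 - 7) / (3 - 1) = -6
h[-3,-1,0] = (1 - 58) / (0 - (-3)) = -19
h[-1,0,1] = (3 - 1) / (1 - (-1)) = 1
h[0,1,3] = (-6 - 3) / (3 - 0) = -3
h[-3,-1,0,1] = (1 - (-19)) / (1 - (-3)) = 5
h[-1,0,1,3] = (-3 - 1) / (3 - (-1)) = -1
h[-3,-1,0,1,3] = (-1 - 5) / (3 - (-3)) = -1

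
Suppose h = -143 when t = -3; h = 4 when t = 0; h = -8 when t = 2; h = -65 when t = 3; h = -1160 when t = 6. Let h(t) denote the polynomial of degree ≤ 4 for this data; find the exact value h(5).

L_0(5) = (5)·(3)·(2)·(-1)/[(-3)·(-5)·(-6)·(-9)] = -1/27
L_1(5) = (8)·(3)·(2)·(-1)/[(3)·(-2)·(-3)·(-6)] = 4/9
L_2(5) = (8)·(5)·(2)·(-1)/[(5)·(2)·(-1)·(-4)] = -2
L_3(5) = (8)·(5)·(3)·(-1)/[(6)·(3)·(1)·(-3)] = 20/9
L_4(5) = (8)·(5)·(3)·(2)/[(9)·(6)·(4)·(3)] = 10/27
Sum: (-143)·(-1/27) + 4·(4/9) + (-8)·(-2) + (-65)·(20/9) + (-1160)·(10/27) = -551

-551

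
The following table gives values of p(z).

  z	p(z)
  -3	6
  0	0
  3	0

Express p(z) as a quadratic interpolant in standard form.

p(z) = (1/3)z^2 - z

Newton's divided differences:
p[-3,0] = (0 - 6) / (0 - (-3)) = -2
p[0,3] = (0 - 0) / (3 - 0) = 0
p[-3,0,3] = (0 - (-2)) / (3 - (-3)) = 1/3
p(z) = 6 + (-2)·(z + 3) + (1/3)·(z + 3)z
Expanding: p(z) = (1/3)z^2 - z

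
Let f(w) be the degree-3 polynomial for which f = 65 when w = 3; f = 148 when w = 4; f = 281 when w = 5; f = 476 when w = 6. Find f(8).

Evaluate each Lagrange basis at w = 8:
L_0(8) = (4)·(3)·(2)/[(-1)·(-2)·(-3)] = -4
L_1(8) = (5)·(3)·(2)/[(1)·(-1)·(-2)] = 15
L_2(8) = (5)·(4)·(2)/[(2)·(1)·(-1)] = -20
L_3(8) = (5)·(4)·(3)/[(3)·(2)·(1)] = 10
Sum: 65·(-4) + 148·(15) + 281·(-20) + 476·(10) = 1100

1100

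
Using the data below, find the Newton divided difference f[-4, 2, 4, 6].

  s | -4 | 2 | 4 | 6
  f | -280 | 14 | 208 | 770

4

f[-4,2] = (14 - (-280)) / (2 - (-4)) = 49
f[2,4] = (208 - 14) / (4 - 2) = 97
f[4,6] = (770 - 208) / (6 - 4) = 281
f[-4,2,4] = (97 - 49) / (4 - (-4)) = 6
f[2,4,6] = (281 - 97) / (6 - 2) = 46
f[-4,2,4,6] = (46 - 6) / (6 - (-4)) = 4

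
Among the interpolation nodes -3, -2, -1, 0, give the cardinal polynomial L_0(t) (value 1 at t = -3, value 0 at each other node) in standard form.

L_0(t) = -(1/6)t^3 - (1/2)t^2 - (1/3)t

L_0(t) = (t + 2)(t + 1)t / [(-1)·(-2)·(-3)]
       = (t^3 + 3t^2 + 2t) / (-6)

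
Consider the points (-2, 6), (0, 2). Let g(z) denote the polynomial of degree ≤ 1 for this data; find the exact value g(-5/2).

7

Evaluate each Lagrange basis at z = -5/2:
L_0(-5/2) = (-5/2)/[(-2)] = 5/4
L_1(-5/2) = (-1/2)/[(2)] = -1/4
Sum: 6·(5/4) + 2·(-1/4) = 7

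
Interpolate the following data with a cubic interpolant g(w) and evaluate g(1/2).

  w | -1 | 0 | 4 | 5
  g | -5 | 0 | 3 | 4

L_0(1/2) = (1/2)·(-7/2)·(-9/2)/[(-1)·(-5)·(-6)] = -21/80
L_1(1/2) = (3/2)·(-7/2)·(-9/2)/[(1)·(-4)·(-5)] = 189/160
L_2(1/2) = (3/2)·(1/2)·(-9/2)/[(5)·(4)·(-1)] = 27/160
L_3(1/2) = (3/2)·(1/2)·(-7/2)/[(6)·(5)·(1)] = -7/80
Sum: (-5)·(-21/80) + 0 + 3·(27/160) + 4·(-7/80) = 47/32

47/32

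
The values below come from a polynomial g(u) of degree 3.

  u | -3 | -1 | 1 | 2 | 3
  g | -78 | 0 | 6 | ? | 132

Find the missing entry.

42

The 4 known values determine g uniquely (degree ≤ 3).
L_0(2) = (3)·(1)·(-1)/[(-2)·(-4)·(-6)] = 1/16
L_1(2) = (5)·(1)·(-1)/[(2)·(-2)·(-4)] = -5/16
L_2(2) = (5)·(3)·(-1)/[(4)·(2)·(-2)] = 15/16
L_3(2) = (5)·(3)·(1)/[(6)·(4)·(2)] = 5/16
Sum: (-78)·(1/16) + 0 + 6·(15/16) + 132·(5/16) = 42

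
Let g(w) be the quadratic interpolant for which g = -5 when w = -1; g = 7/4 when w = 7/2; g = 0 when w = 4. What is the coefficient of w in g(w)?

Build the Lagrange basis polynomials:
L_0(w) = (w - 7/2)(w - 4) / [45/2] = (2/45)w^2 - (1/3)w + 28/45
L_1(w) = (w + 1)(w - 4) / [-9/4] = -(4/9)w^2 + (4/3)w + 16/9
L_2(w) = (w + 1)(w - 7/2) / [5/2] = (2/5)w^2 - w - 7/5
g(w) = (-5)·L_0 + (7/4)·L_1 + 0·L_2
Only the coefficient of w is needed; take it from each L_i and combine:
(-5)·(-1/3) + (7/4)·(4/3) + 0·(-1) = 4

4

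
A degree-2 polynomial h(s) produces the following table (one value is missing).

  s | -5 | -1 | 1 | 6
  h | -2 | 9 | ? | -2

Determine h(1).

The 3 known values determine h uniquely (degree ≤ 2).
Evaluate each Lagrange basis at s = 1:
L_0(1) = (2)·(-5)/[(-4)·(-11)] = -5/22
L_1(1) = (6)·(-5)/[(4)·(-7)] = 15/14
L_2(1) = (6)·(2)/[(11)·(7)] = 12/77
Sum: (-2)·(-5/22) + 9·(15/14) + (-2)·(12/77) = 137/14

137/14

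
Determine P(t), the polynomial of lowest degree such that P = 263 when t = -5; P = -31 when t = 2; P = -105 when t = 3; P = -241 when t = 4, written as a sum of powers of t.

P(t) = -3t^3 - 4t^2 + 3t + 3

Newton's divided differences:
P[-5,2] = (-31 - 263) / (2 - (-5)) = -42
P[2,3] = (-105 - (-31)) / (3 - 2) = -74
P[3,4] = (-241 - (-105)) / (4 - 3) = -136
P[-5,2,3] = (-74 - (-42)) / (3 - (-5)) = -4
P[2,3,4] = (-136 - (-74)) / (4 - 2) = -31
P[-5,2,3,4] = (-31 - (-4)) / (4 - (-5)) = -3
P(t) = 263 + (-42)·(t + 5) + (-4)·(t + 5)(t - 2) + (-3)·(t + 5)(t - 2)(t - 3)
Expanding: P(t) = -3t^3 - 4t^2 + 3t + 3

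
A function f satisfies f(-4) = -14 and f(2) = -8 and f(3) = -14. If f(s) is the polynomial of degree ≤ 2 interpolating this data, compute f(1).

L_0(1) = (-1)·(-2)/[(-6)·(-7)] = 1/21
L_1(1) = (5)·(-2)/[(6)·(-1)] = 5/3
L_2(1) = (5)·(-1)/[(7)·(1)] = -5/7
Sum: (-14)·(1/21) + (-8)·(5/3) + (-14)·(-5/7) = -4

-4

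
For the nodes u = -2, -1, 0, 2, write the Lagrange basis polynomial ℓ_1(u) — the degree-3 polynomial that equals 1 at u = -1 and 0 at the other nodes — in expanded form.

ℓ_1(u) = (u + 2)u(u - 2) / [(1)·(-1)·(-3)]
       = (u^3 - 4u) / (3)

ℓ_1(u) = (1/3)u^3 - (4/3)u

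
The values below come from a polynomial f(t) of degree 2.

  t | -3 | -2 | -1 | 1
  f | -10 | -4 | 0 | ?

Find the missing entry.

The 3 known values determine f uniquely (degree ≤ 2).
L_0(1) = (3)·(2)/[(-1)·(-2)] = 3
L_1(1) = (4)·(2)/[(1)·(-1)] = -8
L_2(1) = (4)·(3)/[(2)·(1)] = 6
Sum: (-10)·(3) + (-4)·(-8) + 0 = 2

2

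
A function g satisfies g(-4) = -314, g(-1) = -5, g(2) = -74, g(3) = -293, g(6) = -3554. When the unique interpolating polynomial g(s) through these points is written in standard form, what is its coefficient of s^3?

-4

Build the Lagrange basis polynomials:
L_0(s) = (s + 1)(s - 2)(s - 3)(s - 6) / [1260] = (1/1260)s^4 - (1/126)s^3 + (5/252)s^2 - 1/35
L_1(s) = (s + 4)(s - 2)(s - 3)(s - 6) / [-252] = -(1/252)s^4 + (1/36)s^3 + (2/63)s^2 - (3/7)s + 4/7
L_2(s) = (s + 4)(s + 1)(s - 3)(s - 6) / [72] = (1/72)s^4 - (1/18)s^3 - (23/72)s^2 + (3/4)s + 1
L_3(s) = (s + 4)(s + 1)(s - 2)(s - 6) / [-84] = -(1/84)s^4 + (1/28)s^3 + (2/7)s^2 - (1/3)s - 4/7
L_4(s) = (s + 4)(s + 1)(s - 2)(s - 3) / [840] = (1/840)s^4 - (1/56)s^2 + (1/84)s + 1/35
g(s) = (-314)·L_0 + (-5)·L_1 + (-74)·L_2 + (-293)·L_3 + (-3554)·L_4
Only the coefficient of s^3 is needed; take it from each L_i and combine:
(-314)·(-1/126) + (-5)·(1/36) + (-74)·(-1/18) + (-293)·(1/28) + (-3554)·(0) = -4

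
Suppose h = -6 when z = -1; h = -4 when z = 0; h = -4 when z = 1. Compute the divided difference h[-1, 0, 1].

h[-1,0] = (-4 - (-6)) / (0 - (-1)) = 2
h[0,1] = (-4 - (-4)) / (1 - 0) = 0
h[-1,0,1] = (0 - 2) / (1 - (-1)) = -1

-1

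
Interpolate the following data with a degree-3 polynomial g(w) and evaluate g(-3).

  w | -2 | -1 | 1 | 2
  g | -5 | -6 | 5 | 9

17/3

L_0(-3) = (-2)·(-4)·(-5)/[(-1)·(-3)·(-4)] = 10/3
L_1(-3) = (-1)·(-4)·(-5)/[(1)·(-2)·(-3)] = -10/3
L_2(-3) = (-1)·(-2)·(-5)/[(3)·(2)·(-1)] = 5/3
L_3(-3) = (-1)·(-2)·(-4)/[(4)·(3)·(1)] = -2/3
Sum: (-5)·(10/3) + (-6)·(-10/3) + 5·(5/3) + 9·(-2/3) = 17/3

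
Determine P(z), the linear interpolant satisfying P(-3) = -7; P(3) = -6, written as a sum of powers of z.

Build the Lagrange basis polynomials:
L_0(z) = (z - 3) / [-6] = -(1/6)z + 1/2
L_1(z) = (z + 3) / [6] = (1/6)z + 1/2
P(z) = (-7)·L_0 + (-6)·L_1
  (-7)·L_0(z) = (7/6)z - 7/2
  (-6)·L_1(z) = -z - 3
Adding term by term: (1/6)z - 13/2

P(z) = (1/6)z - 13/2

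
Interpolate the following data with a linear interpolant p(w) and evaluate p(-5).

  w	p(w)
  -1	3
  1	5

-1

Evaluate each Lagrange basis at w = -5:
L_0(-5) = (-6)/[(-2)] = 3
L_1(-5) = (-4)/[(2)] = -2
Sum: 3·(3) + 5·(-2) = -1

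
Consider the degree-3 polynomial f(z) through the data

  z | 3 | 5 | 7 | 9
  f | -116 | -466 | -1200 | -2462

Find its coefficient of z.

-4

Build the Lagrange basis polynomials:
L_0(z) = (z - 5)(z - 7)(z - 9) / [-48] = -(1/48)z^3 + (7/16)z^2 - (143/48)z + 105/16
L_1(z) = (z - 3)(z - 7)(z - 9) / [16] = (1/16)z^3 - (19/16)z^2 + (111/16)z - 189/16
L_2(z) = (z - 3)(z - 5)(z - 9) / [-16] = -(1/16)z^3 + (17/16)z^2 - (87/16)z + 135/16
L_3(z) = (z - 3)(z - 5)(z - 7) / [48] = (1/48)z^3 - (5/16)z^2 + (71/48)z - 35/16
f(z) = (-116)·L_0 + (-466)·L_1 + (-1200)·L_2 + (-2462)·L_3
Only the coefficient of z is needed; take it from each L_i and combine:
(-116)·(-143/48) + (-466)·(111/16) + (-1200)·(-87/16) + (-2462)·(71/48) = -4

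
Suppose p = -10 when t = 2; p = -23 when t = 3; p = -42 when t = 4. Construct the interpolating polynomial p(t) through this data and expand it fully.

L_0(t) = (t - 3)(t - 4) / [2] = (1/2)t^2 - (7/2)t + 6
L_1(t) = (t - 2)(t - 4) / [-1] = -t^2 + 6t - 8
L_2(t) = (t - 2)(t - 3) / [2] = (1/2)t^2 - (5/2)t + 3
p(t) = (-10)·L_0 + (-23)·L_1 + (-42)·L_2
  (-10)·L_0(t) = -5t^2 + 35t - 60
  (-23)·L_1(t) = 23t^2 - 138t + 184
  (-42)·L_2(t) = -21t^2 + 105t - 126
Adding term by term: -3t^2 + 2t - 2

p(t) = -3t^2 + 2t - 2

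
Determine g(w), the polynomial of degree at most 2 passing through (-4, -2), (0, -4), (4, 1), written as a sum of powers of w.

Build the Lagrange basis polynomials:
L_0(w) = w(w - 4) / [32] = (1/32)w^2 - (1/8)w
L_1(w) = (w + 4)(w - 4) / [-16] = -(1/16)w^2 + 1
L_2(w) = (w + 4)w / [32] = (1/32)w^2 + (1/8)w
g(w) = (-2)·L_0 + (-4)·L_1 + 1·L_2
  (-2)·L_0(w) = -(1/16)w^2 + (1/4)w
  (-4)·L_1(w) = (1/4)w^2 - 4
  1·L_2(w) = (1/32)w^2 + (1/8)w
Adding term by term: (7/32)w^2 + (3/8)w - 4

g(w) = (7/32)w^2 + (3/8)w - 4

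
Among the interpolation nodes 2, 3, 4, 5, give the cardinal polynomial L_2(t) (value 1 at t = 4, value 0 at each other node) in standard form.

L_2(t) = (t - 2)(t - 3)(t - 5) / [(2)·(1)·(-1)]
       = (t^3 - 10t^2 + 31t - 30) / (-2)

L_2(t) = -(1/2)t^3 + 5t^2 - (31/2)t + 15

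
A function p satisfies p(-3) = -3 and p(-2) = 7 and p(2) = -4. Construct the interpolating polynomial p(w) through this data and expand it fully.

p(w) = -(51/20)w^2 - (11/4)w + 117/10

L_0(w) = (w + 2)(w - 2) / [5] = (1/5)w^2 - 4/5
L_1(w) = (w + 3)(w - 2) / [-4] = -(1/4)w^2 - (1/4)w + 3/2
L_2(w) = (w + 3)(w + 2) / [20] = (1/20)w^2 + (1/4)w + 3/10
p(w) = (-3)·L_0 + 7·L_1 + (-4)·L_2
  (-3)·L_0(w) = -(3/5)w^2 + 12/5
  7·L_1(w) = -(7/4)w^2 - (7/4)w + 21/2
  (-4)·L_2(w) = -(1/5)w^2 - w - 6/5
Adding term by term: -(51/20)w^2 - (11/4)w + 117/10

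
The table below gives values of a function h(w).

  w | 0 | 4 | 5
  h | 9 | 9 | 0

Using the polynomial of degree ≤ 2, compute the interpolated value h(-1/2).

99/20

Using Newton's divided-difference form:
h[0,4] = (9 - 9) / (4 - 0) = 0
h[4,5] = (0 - 9) / (5 - 4) = -9
h[0,4,5] = (-9 - 0) / (5 - 0) = -9/5
h(-1/2) = 9 + 0·(-1/2) + (-9/5)·(-1/2)·(-9/2) = 99/20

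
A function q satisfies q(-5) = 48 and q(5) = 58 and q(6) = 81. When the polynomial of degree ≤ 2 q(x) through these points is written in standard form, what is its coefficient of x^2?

2

The leading coefficient equals the top divided difference q[-5,5,6].
q[-5,5] = (58 - 48) / (5 - (-5)) = 1
q[5,6] = (81 - 58) / (6 - 5) = 23
q[-5,5,6] = (23 - 1) / (6 - (-5)) = 2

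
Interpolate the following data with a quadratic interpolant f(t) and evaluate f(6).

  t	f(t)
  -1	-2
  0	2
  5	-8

L_0(6) = (6)·(1)/[(-1)·(-6)] = 1
L_1(6) = (7)·(1)/[(1)·(-5)] = -7/5
L_2(6) = (7)·(6)/[(6)·(5)] = 7/5
Sum: (-2)·(1) + 2·(-7/5) + (-8)·(7/5) = -16

-16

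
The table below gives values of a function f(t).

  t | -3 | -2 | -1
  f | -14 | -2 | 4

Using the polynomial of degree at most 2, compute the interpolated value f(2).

Evaluate each Lagrange basis at t = 2:
L_0(2) = (4)·(3)/[(-1)·(-2)] = 6
L_1(2) = (5)·(3)/[(1)·(-1)] = -15
L_2(2) = (5)·(4)/[(2)·(1)] = 10
Sum: (-14)·(6) + (-2)·(-15) + 4·(10) = -14

-14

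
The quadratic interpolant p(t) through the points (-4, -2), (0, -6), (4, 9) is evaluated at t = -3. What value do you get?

Evaluate each Lagrange basis at t = -3:
L_0(-3) = (-3)·(-7)/[(-4)·(-8)] = 21/32
L_1(-3) = (1)·(-7)/[(4)·(-4)] = 7/16
L_2(-3) = (1)·(-3)/[(8)·(4)] = -3/32
Sum: (-2)·(21/32) + (-6)·(7/16) + 9·(-3/32) = -153/32

-153/32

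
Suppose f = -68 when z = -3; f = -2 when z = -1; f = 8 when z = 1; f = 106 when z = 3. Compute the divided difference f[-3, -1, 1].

-7

f[-3,-1] = (-2 - (-68)) / (-1 - (-3)) = 33
f[-1,1] = (8 - (-2)) / (1 - (-1)) = 5
f[-3,-1,1] = (5 - 33) / (1 - (-3)) = -7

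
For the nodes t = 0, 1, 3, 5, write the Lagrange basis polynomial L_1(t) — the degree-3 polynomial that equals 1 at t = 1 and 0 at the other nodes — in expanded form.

L_1(t) = (1/8)t^3 - t^2 + (15/8)t

L_1(t) = t(t - 3)(t - 5) / [(1)·(-2)·(-4)]
       = (t^3 - 8t^2 + 15t) / (8)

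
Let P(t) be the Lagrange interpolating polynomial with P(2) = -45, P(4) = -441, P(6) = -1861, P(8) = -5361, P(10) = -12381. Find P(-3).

Evaluate each Lagrange basis at t = -3:
L_0(-3) = (-7)·(-9)·(-11)·(-13)/[(-2)·(-4)·(-6)·(-8)] = 3003/128
L_1(-3) = (-5)·(-9)·(-11)·(-13)/[(2)·(-2)·(-4)·(-6)] = -2145/32
L_2(-3) = (-5)·(-7)·(-11)·(-13)/[(4)·(2)·(-2)·(-4)] = 5005/64
L_3(-3) = (-5)·(-7)·(-9)·(-13)/[(6)·(4)·(2)·(-2)] = -1365/32
L_4(-3) = (-5)·(-7)·(-9)·(-11)/[(8)·(6)·(4)·(2)] = 1155/128
Sum: (-45)·(3003/128) + (-441)·(-2145/32) + (-1861)·(5005/64) + (-5361)·(-1365/32) + (-12381)·(1155/128) = -70

-70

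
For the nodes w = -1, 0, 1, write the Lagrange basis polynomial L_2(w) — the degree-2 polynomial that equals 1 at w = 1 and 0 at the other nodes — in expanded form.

L_2(w) = (1/2)w^2 + (1/2)w

L_2(w) = (w + 1)w / [(2)·(1)]
       = (w^2 + w) / (2)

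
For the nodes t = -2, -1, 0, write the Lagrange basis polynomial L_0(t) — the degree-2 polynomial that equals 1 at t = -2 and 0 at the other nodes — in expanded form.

L_0(t) = (1/2)t^2 + (1/2)t

L_0(t) = (t + 1)t / [(-1)·(-2)]
       = (t^2 + t) / (2)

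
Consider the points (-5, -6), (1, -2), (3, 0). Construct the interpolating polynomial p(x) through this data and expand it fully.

p(x) = (1/24)x^2 + (5/6)x - 23/8

Build the Lagrange basis polynomials:
L_0(x) = (x - 1)(x - 3) / [48] = (1/48)x^2 - (1/12)x + 1/16
L_1(x) = (x + 5)(x - 3) / [-12] = -(1/12)x^2 - (1/6)x + 5/4
L_2(x) = (x + 5)(x - 1) / [16] = (1/16)x^2 + (1/4)x - 5/16
p(x) = (-6)·L_0 + (-2)·L_1 + 0·L_2
  (-6)·L_0(x) = -(1/8)x^2 + (1/2)x - 3/8
  (-2)·L_1(x) = (1/6)x^2 + (1/3)x - 5/2
  0·L_2(x) = 0
Adding term by term: (1/24)x^2 + (5/6)x - 23/8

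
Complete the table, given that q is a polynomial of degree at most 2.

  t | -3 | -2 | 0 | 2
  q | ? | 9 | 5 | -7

The 3 known values determine q uniquely (degree ≤ 2).
Evaluate each Lagrange basis at t = -3:
L_0(-3) = (-3)·(-5)/[(-2)·(-4)] = 15/8
L_1(-3) = (-1)·(-5)/[(2)·(-2)] = -5/4
L_2(-3) = (-1)·(-3)/[(4)·(2)] = 3/8
Sum: 9·(15/8) + 5·(-5/4) + (-7)·(3/8) = 8

8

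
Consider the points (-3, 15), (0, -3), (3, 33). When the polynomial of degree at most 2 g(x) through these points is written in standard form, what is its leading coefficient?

3

Build the Lagrange basis polynomials:
L_0(x) = x(x - 3) / [18] = (1/18)x^2 - (1/6)x
L_1(x) = (x + 3)(x - 3) / [-9] = -(1/9)x^2 + 1
L_2(x) = (x + 3)x / [18] = (1/18)x^2 + (1/6)x
g(x) = 15·L_0 + (-3)·L_1 + 33·L_2
Only the coefficient of x^2 is needed; take it from each L_i and combine:
15·(1/18) + (-3)·(-1/9) + 33·(1/18) = 3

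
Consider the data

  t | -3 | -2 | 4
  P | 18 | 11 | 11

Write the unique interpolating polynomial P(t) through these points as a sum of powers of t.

Newton's divided differences:
P[-3,-2] = (11 - 18) / (-2 - (-3)) = -7
P[-2,4] = (11 - 11) / (4 - (-2)) = 0
P[-3,-2,4] = (0 - (-7)) / (4 - (-3)) = 1
P(t) = 18 + (-7)·(t + 3) + 1·(t + 3)(t + 2)
Expanding: P(t) = t^2 - 2t + 3

P(t) = t^2 - 2t + 3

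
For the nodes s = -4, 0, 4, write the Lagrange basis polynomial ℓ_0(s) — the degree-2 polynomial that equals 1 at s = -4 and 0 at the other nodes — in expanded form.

ℓ_0(s) = s(s - 4) / [(-4)·(-8)]
       = (s^2 - 4s) / (32)

ℓ_0(s) = (1/32)s^2 - (1/8)s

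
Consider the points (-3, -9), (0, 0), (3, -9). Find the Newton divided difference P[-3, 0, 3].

P[-3,0] = (0 - (-9)) / (0 - (-3)) = 3
P[0,3] = (-9 - 0) / (3 - 0) = -3
P[-3,0,3] = (-3 - 3) / (3 - (-3)) = -1

-1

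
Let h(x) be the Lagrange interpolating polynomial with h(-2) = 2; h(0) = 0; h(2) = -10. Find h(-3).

Evaluate each Lagrange basis at x = -3:
L_0(-3) = (-3)·(-5)/[(-2)·(-4)] = 15/8
L_1(-3) = (-1)·(-5)/[(2)·(-2)] = -5/4
L_2(-3) = (-1)·(-3)/[(4)·(2)] = 3/8
Sum: 2·(15/8) + 0 + (-10)·(3/8) = 0

0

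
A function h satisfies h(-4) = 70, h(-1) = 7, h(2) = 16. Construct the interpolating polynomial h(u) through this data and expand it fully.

h(u) = 4u^2 - u + 2

Build the Lagrange basis polynomials:
L_0(u) = (u + 1)(u - 2) / [18] = (1/18)u^2 - (1/18)u - 1/9
L_1(u) = (u + 4)(u - 2) / [-9] = -(1/9)u^2 - (2/9)u + 8/9
L_2(u) = (u + 4)(u + 1) / [18] = (1/18)u^2 + (5/18)u + 2/9
h(u) = 70·L_0 + 7·L_1 + 16·L_2
  70·L_0(u) = (35/9)u^2 - (35/9)u - 70/9
  7·L_1(u) = -(7/9)u^2 - (14/9)u + 56/9
  16·L_2(u) = (8/9)u^2 + (40/9)u + 32/9
Adding term by term: 4u^2 - u + 2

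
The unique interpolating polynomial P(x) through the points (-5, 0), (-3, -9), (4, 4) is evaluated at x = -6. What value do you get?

139/21

Evaluate each Lagrange basis at x = -6:
L_0(-6) = (-3)·(-10)/[(-2)·(-9)] = 5/3
L_1(-6) = (-1)·(-10)/[(2)·(-7)] = -5/7
L_2(-6) = (-1)·(-3)/[(9)·(7)] = 1/21
Sum: 0 + (-9)·(-5/7) + 4·(1/21) = 139/21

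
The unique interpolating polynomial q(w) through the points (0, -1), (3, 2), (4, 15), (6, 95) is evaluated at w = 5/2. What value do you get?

-3/8

Using Newton's divided-difference form:
q[0,3] = (2 - (-1)) / (3 - 0) = 1
q[3,4] = (15 - 2) / (4 - 3) = 13
q[4,6] = (95 - 15) / (6 - 4) = 40
q[0,3,4] = (13 - 1) / (4 - 0) = 3
q[3,4,6] = (40 - 13) / (6 - 3) = 9
q[0,3,4,6] = (9 - 3) / (6 - 0) = 1
q(5/2) = -1 + 1·(5/2) + 3·(5/2)·(-1/2) + 1·(5/2)·(-1/2)·(-3/2) = -3/8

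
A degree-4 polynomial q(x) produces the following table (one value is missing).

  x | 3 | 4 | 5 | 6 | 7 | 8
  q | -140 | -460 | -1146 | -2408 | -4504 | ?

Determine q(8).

The 5 known values determine q uniquely (degree ≤ 4).
L_0(8) = (4)·(3)·(2)·(1)/[(-1)·(-2)·(-3)·(-4)] = 1
L_1(8) = (5)·(3)·(2)·(1)/[(1)·(-1)·(-2)·(-3)] = -5
L_2(8) = (5)·(4)·(2)·(1)/[(2)·(1)·(-1)·(-2)] = 10
L_3(8) = (5)·(4)·(3)·(1)/[(3)·(2)·(1)·(-1)] = -10
L_4(8) = (5)·(4)·(3)·(2)/[(4)·(3)·(2)·(1)] = 5
Sum: (-140)·(1) + (-460)·(-5) + (-1146)·(10) + (-2408)·(-10) + (-4504)·(5) = -7740

-7740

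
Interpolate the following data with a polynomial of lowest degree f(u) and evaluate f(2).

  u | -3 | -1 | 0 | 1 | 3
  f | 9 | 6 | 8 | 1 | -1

L_0(2) = (3)·(2)·(1)·(-1)/[(-2)·(-3)·(-4)·(-6)] = -1/24
L_1(2) = (5)·(2)·(1)·(-1)/[(2)·(-1)·(-2)·(-4)] = 5/8
L_2(2) = (5)·(3)·(1)·(-1)/[(3)·(1)·(-1)·(-3)] = -5/3
L_3(2) = (5)·(3)·(2)·(-1)/[(4)·(2)·(1)·(-2)] = 15/8
L_4(2) = (5)·(3)·(2)·(1)/[(6)·(4)·(3)·(2)] = 5/24
Sum: 9·(-1/24) + 6·(5/8) + 8·(-5/3) + 1·(15/8) + (-1)·(5/24) = -199/24

-199/24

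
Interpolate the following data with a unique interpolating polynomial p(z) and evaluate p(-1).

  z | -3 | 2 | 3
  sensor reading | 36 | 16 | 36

L_0(-1) = (-3)·(-4)/[(-5)·(-6)] = 2/5
L_1(-1) = (2)·(-4)/[(5)·(-1)] = 8/5
L_2(-1) = (2)·(-3)/[(6)·(1)] = -1
Sum: 36·(2/5) + 16·(8/5) + 36·(-1) = 4

4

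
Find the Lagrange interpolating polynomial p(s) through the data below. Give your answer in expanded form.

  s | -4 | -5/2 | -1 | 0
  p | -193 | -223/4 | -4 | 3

p(s) = 2s^3 - 4s^2 + s + 3

L_0(s) = (s + 5/2)(s + 1)s / [-18] = -(1/18)s^3 - (7/36)s^2 - (5/36)s
L_1(s) = (s + 4)(s + 1)s / [45/8] = (8/45)s^3 + (8/9)s^2 + (32/45)s
L_2(s) = (s + 4)(s + 5/2)s / [-9/2] = -(2/9)s^3 - (13/9)s^2 - (20/9)s
L_3(s) = (s + 4)(s + 5/2)(s + 1) / [10] = (1/10)s^3 + (3/4)s^2 + (33/20)s + 1
p(s) = (-193)·L_0 + (-223/4)·L_1 + (-4)·L_2 + 3·L_3
  (-193)·L_0(s) = (193/18)s^3 + (1351/36)s^2 + (965/36)s
  (-223/4)·L_1(s) = -(446/45)s^3 - (446/9)s^2 - (1784/45)s
  (-4)·L_2(s) = (8/9)s^3 + (52/9)s^2 + (80/9)s
  3·L_3(s) = (3/10)s^3 + (9/4)s^2 + (99/20)s + 3
Adding term by term: 2s^3 - 4s^2 + s + 3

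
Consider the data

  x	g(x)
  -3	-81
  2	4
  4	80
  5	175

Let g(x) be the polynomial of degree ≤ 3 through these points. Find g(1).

-1

Evaluate each Lagrange basis at x = 1:
L_0(1) = (-1)·(-3)·(-4)/[(-5)·(-7)·(-8)] = 3/70
L_1(1) = (4)·(-3)·(-4)/[(5)·(-2)·(-3)] = 8/5
L_2(1) = (4)·(-1)·(-4)/[(7)·(2)·(-1)] = -8/7
L_3(1) = (4)·(-1)·(-3)/[(8)·(3)·(1)] = 1/2
Sum: (-81)·(3/70) + 4·(8/5) + 80·(-8/7) + 175·(1/2) = -1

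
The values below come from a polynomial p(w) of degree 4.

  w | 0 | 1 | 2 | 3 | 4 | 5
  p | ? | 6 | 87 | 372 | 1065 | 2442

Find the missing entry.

The 5 known values determine p uniquely (degree ≤ 4).
Evaluate each Lagrange basis at w = 0:
L_0(0) = (-2)·(-3)·(-4)·(-5)/[(-1)·(-2)·(-3)·(-4)] = 5
L_1(0) = (-1)·(-3)·(-4)·(-5)/[(1)·(-1)·(-2)·(-3)] = -10
L_2(0) = (-1)·(-2)·(-4)·(-5)/[(2)·(1)·(-1)·(-2)] = 10
L_3(0) = (-1)·(-2)·(-3)·(-5)/[(3)·(2)·(1)·(-1)] = -5
L_4(0) = (-1)·(-2)·(-3)·(-4)/[(4)·(3)·(2)·(1)] = 1
Sum: 6·(5) + 87·(-10) + 372·(10) + 1065·(-5) + 2442·(1) = -3

-3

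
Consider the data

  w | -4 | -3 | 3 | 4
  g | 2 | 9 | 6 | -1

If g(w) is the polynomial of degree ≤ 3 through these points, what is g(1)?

Evaluate each Lagrange basis at w = 1:
L_0(1) = (4)·(-2)·(-3)/[(-1)·(-7)·(-8)] = -3/7
L_1(1) = (5)·(-2)·(-3)/[(1)·(-6)·(-7)] = 5/7
L_2(1) = (5)·(4)·(-3)/[(7)·(6)·(-1)] = 10/7
L_3(1) = (5)·(4)·(-2)/[(8)·(7)·(1)] = -5/7
Sum: 2·(-3/7) + 9·(5/7) + 6·(10/7) + (-1)·(-5/7) = 104/7

104/7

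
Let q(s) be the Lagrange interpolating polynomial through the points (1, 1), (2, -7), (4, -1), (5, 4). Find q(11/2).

161/32

Evaluate each Lagrange basis at s = 11/2:
L_0(11/2) = (7/2)·(3/2)·(1/2)/[(-1)·(-3)·(-4)] = -7/32
L_1(11/2) = (9/2)·(3/2)·(1/2)/[(1)·(-2)·(-3)] = 9/16
L_2(11/2) = (9/2)·(7/2)·(1/2)/[(3)·(2)·(-1)] = -21/16
L_3(11/2) = (9/2)·(7/2)·(3/2)/[(4)·(3)·(1)] = 63/32
Sum: 1·(-7/32) + (-7)·(9/16) + (-1)·(-21/16) + 4·(63/32) = 161/32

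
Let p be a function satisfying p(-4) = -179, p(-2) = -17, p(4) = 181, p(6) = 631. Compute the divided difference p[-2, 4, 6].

p[-2,4] = (181 - (-17)) / (4 - (-2)) = 33
p[4,6] = (631 - 181) / (6 - 4) = 225
p[-2,4,6] = (225 - 33) / (6 - (-2)) = 24

24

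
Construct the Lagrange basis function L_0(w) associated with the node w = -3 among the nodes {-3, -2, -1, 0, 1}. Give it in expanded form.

L_0(w) = (1/24)w^4 + (1/12)w^3 - (1/24)w^2 - (1/12)w

L_0(w) = (w + 2)(w + 1)w(w - 1) / [(-1)·(-2)·(-3)·(-4)]
       = (w^4 + 2w^3 - w^2 - 2w) / (24)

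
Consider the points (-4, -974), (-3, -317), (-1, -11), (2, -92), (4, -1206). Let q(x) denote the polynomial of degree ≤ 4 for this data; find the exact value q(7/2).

-1453/2

Evaluate each Lagrange basis at x = 7/2:
L_0(7/2) = (13/2)·(9/2)·(3/2)·(-1/2)/[(-1)·(-3)·(-6)·(-8)] = -39/256
L_1(7/2) = (15/2)·(9/2)·(3/2)·(-1/2)/[(1)·(-2)·(-5)·(-7)] = 81/224
L_2(7/2) = (15/2)·(13/2)·(3/2)·(-1/2)/[(3)·(2)·(-3)·(-5)] = -13/32
L_3(7/2) = (15/2)·(13/2)·(9/2)·(-1/2)/[(6)·(5)·(3)·(-2)] = 39/64
L_4(7/2) = (15/2)·(13/2)·(9/2)·(3/2)/[(8)·(7)·(5)·(2)] = 1053/1792
Sum: (-974)·(-39/256) + (-317)·(81/224) + (-11)·(-13/32) + (-92)·(39/64) + (-1206)·(1053/1792) = -1453/2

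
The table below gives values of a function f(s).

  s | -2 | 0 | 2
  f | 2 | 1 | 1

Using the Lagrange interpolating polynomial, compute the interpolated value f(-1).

L_0(-1) = (-1)·(-3)/[(-2)·(-4)] = 3/8
L_1(-1) = (1)·(-3)/[(2)·(-2)] = 3/4
L_2(-1) = (1)·(-1)/[(4)·(2)] = -1/8
Sum: 2·(3/8) + 1·(3/4) + 1·(-1/8) = 11/8

11/8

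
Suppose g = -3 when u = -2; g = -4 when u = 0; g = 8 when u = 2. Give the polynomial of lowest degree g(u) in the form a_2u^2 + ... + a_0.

g(u) = (13/8)u^2 + (11/4)u - 4

Build the Lagrange basis polynomials:
L_0(u) = u(u - 2) / [8] = (1/8)u^2 - (1/4)u
L_1(u) = (u + 2)(u - 2) / [-4] = -(1/4)u^2 + 1
L_2(u) = (u + 2)u / [8] = (1/8)u^2 + (1/4)u
g(u) = (-3)·L_0 + (-4)·L_1 + 8·L_2
  (-3)·L_0(u) = -(3/8)u^2 + (3/4)u
  (-4)·L_1(u) = u^2 - 4
  8·L_2(u) = u^2 + 2u
Adding term by term: (13/8)u^2 + (11/4)u - 4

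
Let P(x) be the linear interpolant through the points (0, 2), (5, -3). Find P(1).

1

Evaluate each Lagrange basis at x = 1:
L_0(1) = (-4)/[(-5)] = 4/5
L_1(1) = (1)/[(5)] = 1/5
Sum: 2·(4/5) + (-3)·(1/5) = 1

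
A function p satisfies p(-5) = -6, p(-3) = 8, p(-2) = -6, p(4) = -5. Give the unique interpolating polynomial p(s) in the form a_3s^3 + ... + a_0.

p(s) = (379/378)s^3 + (572/189)s^2 - (6773/378)s - 2893/63

Newton's divided differences:
p[-5,-3] = (8 - (-6)) / (-3 - (-5)) = 7
p[-3,-2] = (-6 - 8) / (-2 - (-3)) = -14
p[-2,4] = (-5 - (-6)) / (4 - (-2)) = 1/6
p[-5,-3,-2] = (-14 - 7) / (-2 - (-5)) = -7
p[-3,-2,4] = (1/6 - (-14)) / (4 - (-3)) = 85/42
p[-5,-3,-2,4] = (85/42 - (-7)) / (4 - (-5)) = 379/378
p(s) = -6 + 7·(s + 5) + (-7)·(s + 5)(s + 3) + (379/378)·(s + 5)(s + 3)(s + 2)
Expanding: p(s) = (379/378)s^3 + (572/189)s^2 - (6773/378)s - 2893/63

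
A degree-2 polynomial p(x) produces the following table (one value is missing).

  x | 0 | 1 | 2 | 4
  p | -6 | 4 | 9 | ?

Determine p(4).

4

The 3 known values determine p uniquely (degree ≤ 2).
Evaluate each Lagrange basis at x = 4:
L_0(4) = (3)·(2)/[(-1)·(-2)] = 3
L_1(4) = (4)·(2)/[(1)·(-1)] = -8
L_2(4) = (4)·(3)/[(2)·(1)] = 6
Sum: (-6)·(3) + 4·(-8) + 9·(6) = 4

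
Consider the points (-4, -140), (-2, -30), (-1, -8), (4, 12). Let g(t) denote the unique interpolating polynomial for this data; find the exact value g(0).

Evaluate each Lagrange basis at t = 0:
L_0(0) = (2)·(1)·(-4)/[(-2)·(-3)·(-8)] = 1/6
L_1(0) = (4)·(1)·(-4)/[(2)·(-1)·(-6)] = -4/3
L_2(0) = (4)·(2)·(-4)/[(3)·(1)·(-5)] = 32/15
L_3(0) = (4)·(2)·(1)/[(8)·(6)·(5)] = 1/30
Sum: (-140)·(1/6) + (-30)·(-4/3) + (-8)·(32/15) + 12·(1/30) = 0

0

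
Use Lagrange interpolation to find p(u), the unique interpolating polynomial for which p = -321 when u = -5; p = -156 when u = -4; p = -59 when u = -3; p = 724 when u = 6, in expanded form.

p(u) = 3u^3 + 2u^2 + 4

L_0(u) = (u + 4)(u + 3)(u - 6) / [-22] = -(1/22)u^3 - (1/22)u^2 + (15/11)u + 36/11
L_1(u) = (u + 5)(u + 3)(u - 6) / [10] = (1/10)u^3 + (1/5)u^2 - (33/10)u - 9
L_2(u) = (u + 5)(u + 4)(u - 6) / [-18] = -(1/18)u^3 - (1/6)u^2 + (17/9)u + 20/3
L_3(u) = (u + 5)(u + 4)(u + 3) / [990] = (1/990)u^3 + (2/165)u^2 + (47/990)u + 2/33
p(u) = (-321)·L_0 + (-156)·L_1 + (-59)·L_2 + 724·L_3
  (-321)·L_0(u) = (321/22)u^3 + (321/22)u^2 - (4815/11)u - 11556/11
  (-156)·L_1(u) = -(78/5)u^3 - (156/5)u^2 + (2574/5)u + 1404
  (-59)·L_2(u) = (59/18)u^3 + (59/6)u^2 - (1003/9)u - 1180/3
  724·L_3(u) = (362/495)u^3 + (1448/165)u^2 + (17014/495)u + 1448/33
Adding term by term: 3u^3 + 2u^2 + 4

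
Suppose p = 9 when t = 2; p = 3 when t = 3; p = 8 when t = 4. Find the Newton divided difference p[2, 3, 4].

11/2

p[2,3] = (3 - 9) / (3 - 2) = -6
p[3,4] = (8 - 3) / (4 - 3) = 5
p[2,3,4] = (5 - (-6)) / (4 - 2) = 11/2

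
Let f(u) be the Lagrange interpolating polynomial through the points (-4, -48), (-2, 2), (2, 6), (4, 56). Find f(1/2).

21/8

Evaluate each Lagrange basis at u = 1/2:
L_0(1/2) = (5/2)·(-3/2)·(-7/2)/[(-2)·(-6)·(-8)] = -35/256
L_1(1/2) = (9/2)·(-3/2)·(-7/2)/[(2)·(-4)·(-6)] = 63/128
L_2(1/2) = (9/2)·(5/2)·(-7/2)/[(6)·(4)·(-2)] = 105/128
L_3(1/2) = (9/2)·(5/2)·(-3/2)/[(8)·(6)·(2)] = -45/256
Sum: (-48)·(-35/256) + 2·(63/128) + 6·(105/128) + 56·(-45/256) = 21/8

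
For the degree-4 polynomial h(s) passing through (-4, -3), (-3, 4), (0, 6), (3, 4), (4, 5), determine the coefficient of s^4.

The leading coefficient equals the top divided difference h[-4,-3,0,3,4].
h[-4,-3] = (4 - (-3)) / (-3 - (-4)) = 7
h[-3,0] = (6 - 4) / (0 - (-3)) = 2/3
h[0,3] = (4 - 6) / (3 - 0) = -2/3
h[3,4] = (5 - 4) / (4 - 3) = 1
h[-4,-3,0] = (2/3 - 7) / (0 - (-4)) = -19/12
h[-3,0,3] = (-2/3 - 2/3) / (3 - (-3)) = -2/9
h[0,3,4] = (1 - (-2/3)) / (4 - 0) = 5/12
h[-4,-3,0,3] = (-2/9 - (-19/12)) / (3 - (-4)) = 7/36
h[-3,0,3,4] = (5/12 - (-2/9)) / (4 - (-3)) = 23/252
h[-4,-3,0,3,4] = (23/252 - 7/36) / (4 - (-4)) = -13/1008

-13/1008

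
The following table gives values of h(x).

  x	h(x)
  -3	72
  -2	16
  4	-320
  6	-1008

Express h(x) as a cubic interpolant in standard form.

Newton's divided differences:
h[-3,-2] = (16 - 72) / (-2 - (-3)) = -56
h[-2,4] = (-320 - 16) / (4 - (-2)) = -56
h[4,6] = (-1008 - (-320)) / (6 - 4) = -344
h[-3,-2,4] = (-56 - (-56)) / (4 - (-3)) = 0
h[-2,4,6] = (-344 - (-56)) / (6 - (-2)) = -36
h[-3,-2,4,6] = (-36 - 0) / (6 - (-3)) = -4
h(x) = 72 + (-56)·(x + 3) + (-4)·(x + 3)(x + 2)(x - 4)
Expanding: h(x) = -4x^3 - 4x^2

h(x) = -4x^3 - 4x^2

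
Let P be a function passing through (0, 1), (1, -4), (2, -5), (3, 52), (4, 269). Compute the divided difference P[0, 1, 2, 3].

P[0,1] = (-4 - 1) / (1 - 0) = -5
P[1,2] = (-5 - (-4)) / (2 - 1) = -1
P[2,3] = (52 - (-5)) / (3 - 2) = 57
P[0,1,2] = (-1 - (-5)) / (2 - 0) = 2
P[1,2,3] = (57 - (-1)) / (3 - 1) = 29
P[0,1,2,3] = (29 - 2) / (3 - 0) = 9

9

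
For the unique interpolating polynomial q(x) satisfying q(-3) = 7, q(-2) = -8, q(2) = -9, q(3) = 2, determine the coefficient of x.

13/60

L_0(x) = (x + 2)(x - 2)(x - 3) / [-30] = -(1/30)x^3 + (1/10)x^2 + (2/15)x - 2/5
L_1(x) = (x + 3)(x - 2)(x - 3) / [20] = (1/20)x^3 - (1/10)x^2 - (9/20)x + 9/10
L_2(x) = (x + 3)(x + 2)(x - 3) / [-20] = -(1/20)x^3 - (1/10)x^2 + (9/20)x + 9/10
L_3(x) = (x + 3)(x + 2)(x - 2) / [30] = (1/30)x^3 + (1/10)x^2 - (2/15)x - 2/5
q(x) = 7·L_0 + (-8)·L_1 + (-9)·L_2 + 2·L_3
Only the coefficient of x is needed; take it from each L_i and combine:
7·(2/15) + (-8)·(-9/20) + (-9)·(9/20) + 2·(-2/15) = 13/60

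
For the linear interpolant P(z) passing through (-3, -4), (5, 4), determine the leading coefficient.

1

The leading coefficient equals the top divided difference P[-3,5].
P[-3,5] = (4 - (-4)) / (5 - (-3)) = 1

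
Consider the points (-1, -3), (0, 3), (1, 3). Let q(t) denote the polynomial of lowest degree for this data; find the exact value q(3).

Using Newton's divided-difference form:
q[-1,0] = (3 - (-3)) / (0 - (-1)) = 6
q[0,1] = (3 - 3) / (1 - 0) = 0
q[-1,0,1] = (0 - 6) / (1 - (-1)) = -3
q(3) = -3 + 6·(4) + (-3)·(4)·(3) = -15

-15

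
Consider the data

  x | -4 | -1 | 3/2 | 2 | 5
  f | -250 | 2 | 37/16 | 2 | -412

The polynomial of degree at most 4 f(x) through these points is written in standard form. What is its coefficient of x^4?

L_0(x) = (x + 1)(x - 3/2)(x - 2)(x - 5) / [891] = (1/891)x^4 - (5/594)x^3 + (4/297)x^2 + (1/162)x - 5/297
L_1(x) = (x + 4)(x - 3/2)(x - 2)(x - 5) / [-135] = -(1/135)x^4 + (1/30)x^3 + (1/10)x^2 - (67/135)x + 4/9
L_2(x) = (x + 4)(x + 1)(x - 2)(x - 5) / [385/16] = (16/385)x^4 - (32/385)x^3 - (48/55)x^2 + (32/35)x + 128/77
L_3(x) = (x + 4)(x + 1)(x - 3/2)(x - 5) / [-27] = -(1/27)x^4 + (1/18)x^3 + (7/9)x^2 - (23/54)x - 10/9
L_4(x) = (x + 4)(x + 1)(x - 3/2)(x - 2) / [567] = (1/567)x^4 + (1/378)x^3 - (1/54)x^2 + (1/567)x + 4/189
f(x) = (-250)·L_0 + 2·L_1 + (37/16)·L_2 + 2·L_3 + (-412)·L_4
Only the coefficient of x^4 is needed; take it from each L_i and combine:
(-250)·(1/891) + 2·(-1/135) + (37/16)·(16/385) + 2·(-1/27) + (-412)·(1/567) = -1

-1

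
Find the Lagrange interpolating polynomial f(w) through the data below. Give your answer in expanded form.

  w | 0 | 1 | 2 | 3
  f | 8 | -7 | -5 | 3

Build the Lagrange basis polynomials:
L_0(w) = (w - 1)(w - 2)(w - 3) / [-6] = -(1/6)w^3 + w^2 - (11/6)w + 1
L_1(w) = w(w - 2)(w - 3) / [2] = (1/2)w^3 - (5/2)w^2 + 3w
L_2(w) = w(w - 1)(w - 3) / [-2] = -(1/2)w^3 + 2w^2 - (3/2)w
L_3(w) = w(w - 1)(w - 2) / [6] = (1/6)w^3 - (1/2)w^2 + (1/3)w
f(w) = 8·L_0 + (-7)·L_1 + (-5)·L_2 + 3·L_3
  8·L_0(w) = -(4/3)w^3 + 8w^2 - (44/3)w + 8
  (-7)·L_1(w) = -(7/2)w^3 + (35/2)w^2 - 21w
  (-5)·L_2(w) = (5/2)w^3 - 10w^2 + (15/2)w
  3·L_3(w) = (1/2)w^3 - (3/2)w^2 + w
Adding term by term: -(11/6)w^3 + 14w^2 - (163/6)w + 8

f(w) = -(11/6)w^3 + 14w^2 - (163/6)w + 8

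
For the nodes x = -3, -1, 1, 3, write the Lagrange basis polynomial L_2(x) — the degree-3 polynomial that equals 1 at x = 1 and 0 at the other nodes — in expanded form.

L_2(x) = (x + 3)(x + 1)(x - 3) / [(4)·(2)·(-2)]
       = (x^3 + x^2 - 9x - 9) / (-16)

L_2(x) = -(1/16)x^3 - (1/16)x^2 + (9/16)x + 9/16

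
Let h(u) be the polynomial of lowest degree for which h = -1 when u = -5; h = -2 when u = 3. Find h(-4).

-9/8

Evaluate each Lagrange basis at u = -4:
L_0(-4) = (-7)/[(-8)] = 7/8
L_1(-4) = (1)/[(8)] = 1/8
Sum: (-1)·(7/8) + (-2)·(1/8) = -9/8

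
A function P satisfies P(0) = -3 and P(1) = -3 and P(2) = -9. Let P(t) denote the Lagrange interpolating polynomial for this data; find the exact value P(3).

-21

L_0(3) = (2)·(1)/[(-1)·(-2)] = 1
L_1(3) = (3)·(1)/[(1)·(-1)] = -3
L_2(3) = (3)·(2)/[(2)·(1)] = 3
Sum: (-3)·(1) + (-3)·(-3) + (-9)·(3) = -21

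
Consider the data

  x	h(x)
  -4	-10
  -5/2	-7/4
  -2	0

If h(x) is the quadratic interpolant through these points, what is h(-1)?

L_0(-1) = (3/2)·(1)/[(-3/2)·(-2)] = 1/2
L_1(-1) = (3)·(1)/[(3/2)·(-1/2)] = -4
L_2(-1) = (3)·(3/2)/[(2)·(1/2)] = 9/2
Sum: (-10)·(1/2) + (-7/4)·(-4) + 0 = 2

2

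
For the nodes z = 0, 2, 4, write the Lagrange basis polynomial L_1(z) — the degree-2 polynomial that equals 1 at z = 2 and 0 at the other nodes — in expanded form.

L_1(z) = z(z - 4) / [(2)·(-2)]
       = (z^2 - 4z) / (-4)

L_1(z) = -(1/4)z^2 + z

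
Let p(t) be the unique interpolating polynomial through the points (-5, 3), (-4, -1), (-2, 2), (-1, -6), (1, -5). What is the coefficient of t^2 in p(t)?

L_0(t) = (t + 4)(t + 2)(t + 1)(t - 1) / [72] = (1/72)t^4 + (1/12)t^3 + (7/72)t^2 - (1/12)t - 1/9
L_1(t) = (t + 5)(t + 2)(t + 1)(t - 1) / [-30] = -(1/30)t^4 - (7/30)t^3 - (3/10)t^2 + (7/30)t + 1/3
L_2(t) = (t + 5)(t + 4)(t + 1)(t - 1) / [18] = (1/18)t^4 + (1/2)t^3 + (19/18)t^2 - (1/2)t - 10/9
L_3(t) = (t + 5)(t + 4)(t + 2)(t - 1) / [-24] = -(1/24)t^4 - (5/12)t^3 - (9/8)t^2 - (1/12)t + 5/3
L_4(t) = (t + 5)(t + 4)(t + 2)(t + 1) / [180] = (1/180)t^4 + (1/15)t^3 + (49/180)t^2 + (13/30)t + 2/9
p(t) = 3·L_0 + (-1)·L_1 + 2·L_2 + (-6)·L_3 + (-5)·L_4
Only the coefficient of t^2 is needed; take it from each L_i and combine:
3·(7/72) + (-1)·(-3/10) + 2·(19/18) + (-6)·(-9/8) + (-5)·(49/180) = 971/120

971/120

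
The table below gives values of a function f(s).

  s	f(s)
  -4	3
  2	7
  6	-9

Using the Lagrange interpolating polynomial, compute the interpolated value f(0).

L_0(0) = (-2)·(-6)/[(-6)·(-10)] = 1/5
L_1(0) = (4)·(-6)/[(6)·(-4)] = 1
L_2(0) = (4)·(-2)/[(10)·(4)] = -1/5
Sum: 3·(1/5) + 7·(1) + (-9)·(-1/5) = 47/5

47/5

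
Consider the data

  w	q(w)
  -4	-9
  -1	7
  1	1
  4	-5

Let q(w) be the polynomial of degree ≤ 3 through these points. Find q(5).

Using Newton's divided-difference form:
q[-4,-1] = (7 - (-9)) / (-1 - (-4)) = 16/3
q[-1,1] = (1 - 7) / (1 - (-1)) = -3
q[1,4] = (-5 - 1) / (4 - 1) = -2
q[-4,-1,1] = (-3 - 16/3) / (1 - (-4)) = -5/3
q[-1,1,4] = (-2 - (-3)) / (4 - (-1)) = 1/5
q[-4,-1,1,4] = (1/5 - (-5/3)) / (4 - (-4)) = 7/30
q(5) = -9 + (16/3)·(9) + (-5/3)·(9)·(6) + (7/30)·(9)·(6)·(4) = -3/5

-3/5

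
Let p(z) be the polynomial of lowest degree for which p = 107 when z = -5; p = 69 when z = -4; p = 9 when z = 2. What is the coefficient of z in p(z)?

L_0(z) = (z + 4)(z - 2) / [7] = (1/7)z^2 + (2/7)z - 8/7
L_1(z) = (z + 5)(z - 2) / [-6] = -(1/6)z^2 - (1/2)z + 5/3
L_2(z) = (z + 5)(z + 4) / [42] = (1/42)z^2 + (3/14)z + 10/21
p(z) = 107·L_0 + 69·L_1 + 9·L_2
Only the coefficient of z is needed; take it from each L_i and combine:
107·(2/7) + 69·(-1/2) + 9·(3/14) = -2

-2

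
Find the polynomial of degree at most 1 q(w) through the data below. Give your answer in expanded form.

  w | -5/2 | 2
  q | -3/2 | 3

q(w) = w + 1

Build the Lagrange basis polynomials:
L_0(w) = (w - 2) / [-9/2] = -(2/9)w + 4/9
L_1(w) = (w + 5/2) / [9/2] = (2/9)w + 5/9
q(w) = (-3/2)·L_0 + 3·L_1
  (-3/2)·L_0(w) = (1/3)w - 2/3
  3·L_1(w) = (2/3)w + 5/3
Adding term by term: w + 1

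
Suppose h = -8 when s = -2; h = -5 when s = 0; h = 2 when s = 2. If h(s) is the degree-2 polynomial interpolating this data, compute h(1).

Evaluate each Lagrange basis at s = 1:
L_0(1) = (1)·(-1)/[(-2)·(-4)] = -1/8
L_1(1) = (3)·(-1)/[(2)·(-2)] = 3/4
L_2(1) = (3)·(1)/[(4)·(2)] = 3/8
Sum: (-8)·(-1/8) + (-5)·(3/4) + 2·(3/8) = -2

-2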